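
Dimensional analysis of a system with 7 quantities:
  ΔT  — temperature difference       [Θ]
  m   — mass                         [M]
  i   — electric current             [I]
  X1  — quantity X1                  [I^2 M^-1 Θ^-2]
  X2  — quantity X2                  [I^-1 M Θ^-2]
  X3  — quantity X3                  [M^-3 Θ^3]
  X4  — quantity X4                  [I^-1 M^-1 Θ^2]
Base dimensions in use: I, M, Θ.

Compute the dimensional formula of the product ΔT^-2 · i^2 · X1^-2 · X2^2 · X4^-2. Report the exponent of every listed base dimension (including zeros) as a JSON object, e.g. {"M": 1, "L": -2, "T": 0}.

Dimensional matrix (I×M×Θ by ΔT×m×i×X1×X2×X3×X4):
  I: [ 0  0  1  2 -1  0 -1]
  M: [ 0  1  0 -1  1 -3 -1]
  Θ: [ 1  0  0 -2 -2  3  2]
  [I]: (-2)·0+(2)·1+(-2)·2+(2)·-1+(-2)·-1 = -2
  [M]: (-2)·0+(2)·0+(-2)·-1+(2)·1+(-2)·-1 = 6
  [Θ]: (-2)·1+(2)·0+(-2)·-2+(2)·-2+(-2)·2 = -6
⇒ I^-2 M^6 Θ^-6

{"I": -2, "M": 6, "Θ": -6}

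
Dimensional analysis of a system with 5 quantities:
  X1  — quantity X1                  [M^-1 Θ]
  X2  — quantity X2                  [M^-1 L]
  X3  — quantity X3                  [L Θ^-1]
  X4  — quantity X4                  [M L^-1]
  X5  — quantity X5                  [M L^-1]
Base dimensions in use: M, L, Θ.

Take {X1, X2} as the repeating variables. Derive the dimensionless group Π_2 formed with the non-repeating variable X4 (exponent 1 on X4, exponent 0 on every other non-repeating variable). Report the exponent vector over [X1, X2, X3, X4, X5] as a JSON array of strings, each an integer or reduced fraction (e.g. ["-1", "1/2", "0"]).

Dimensional matrix (M×L×Θ by X1×X2×X3×X4×X5):
  M: [-1 -1  0  1  1]
  L: [ 0  1  1 -1 -1]
  Θ: [ 1  0 -1  0  0]
RREF → pivots at {X1,X2} ⇒ r = 2
Repeat: X1,X2; free: X3,X4,X5
RREF:
  r0: [   1    0   -1    0    0]
  r1: [   0    1    1   -1   -1]
  r2: [   0    0    0    0    0]
Fix exponent of X4 at 1, X3 at 0, X5 at 0; solve each RREF row for its pivot's exponent:
  r0: exp(X1) + (0)·1 = 0 ⇒ exp(X1) = 0
  r1: exp(X2) + (-1)·1 = 0 ⇒ exp(X2) = 1
Π_2 = X2 · X4

["0", "1", "0", "1", "0"]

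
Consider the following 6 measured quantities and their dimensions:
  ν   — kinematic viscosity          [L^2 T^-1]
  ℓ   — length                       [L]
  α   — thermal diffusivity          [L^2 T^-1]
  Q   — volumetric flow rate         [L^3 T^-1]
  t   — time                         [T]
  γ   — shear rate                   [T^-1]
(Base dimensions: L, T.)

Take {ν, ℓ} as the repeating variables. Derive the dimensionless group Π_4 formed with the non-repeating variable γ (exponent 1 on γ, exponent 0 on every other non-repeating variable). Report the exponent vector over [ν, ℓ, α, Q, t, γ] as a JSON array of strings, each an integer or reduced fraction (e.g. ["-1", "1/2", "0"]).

["-1", "2", "0", "0", "0", "1"]

Dimensional matrix (L×T by ν×ℓ×α×Q×t×γ):
  L: [ 2  1  2  3  0  0]
  T: [-1  0 -1 -1  1 -1]
RREF → pivots at {ν,ℓ} ⇒ r = 2
Pivot set = {ν,ℓ}, free = {α,Q,t,γ}
RREF:
  r0: [   1    0    1    1   -1    1]
  r1: [   0    1    0    1    2   -2]
Fix exponent of γ at 1, α at 0, Q at 0, t at 0; solve each RREF row for its pivot's exponent:
  r0: exp(ν) + (1)·1 = 0 ⇒ exp(ν) = -1
  r1: exp(ℓ) + (-2)·1 = 0 ⇒ exp(ℓ) = 2
Π_4 = ν^-1 · ℓ^2 · γ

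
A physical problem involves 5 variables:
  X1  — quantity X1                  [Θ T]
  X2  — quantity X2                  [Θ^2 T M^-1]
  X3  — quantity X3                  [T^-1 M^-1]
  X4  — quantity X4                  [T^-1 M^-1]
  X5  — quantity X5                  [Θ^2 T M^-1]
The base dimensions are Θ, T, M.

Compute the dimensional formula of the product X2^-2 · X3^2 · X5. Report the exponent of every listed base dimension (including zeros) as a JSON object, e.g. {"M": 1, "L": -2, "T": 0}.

Exponent matrix [Θ,T,M] × [X1,X2,X3,X4,X5]:
  Θ: [ 1  2  0  0  2]
  T: [ 1  1 -1 -1  1]
  M: [ 0 -1 -1 -1 -1]
  [Θ]: (-2)·2+(2)·0+(1)·2 = -2
  [T]: (-2)·1+(2)·-1+(1)·1 = -3
  [M]: (-2)·-1+(2)·-1+(1)·-1 = -1
⇒ Θ^-2 T^-3 M^-1

{"Θ": -2, "T": -3, "M": -1}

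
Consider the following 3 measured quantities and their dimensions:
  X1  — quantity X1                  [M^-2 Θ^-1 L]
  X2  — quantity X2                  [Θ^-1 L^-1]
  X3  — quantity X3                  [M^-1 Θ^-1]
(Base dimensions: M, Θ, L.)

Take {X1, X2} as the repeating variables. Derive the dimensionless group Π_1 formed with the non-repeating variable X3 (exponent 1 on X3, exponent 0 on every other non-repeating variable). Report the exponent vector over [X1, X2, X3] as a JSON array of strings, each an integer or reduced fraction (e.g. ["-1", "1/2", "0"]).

["-1/2", "-1/2", "1"]

Write exponents as rows M,Θ,L / cols X1,X2,X3:
  M: [-2  0 -1]
  Θ: [-1 -1 -1]
  L: [ 1 -1  0]
Row reduction gives pivot columns X1,X2; rank = 2
Repeat: X1,X2; free: X3
RREF:
  r0: [   1    0  1/2]
  r1: [   0    1  1/2]
  r2: [   0    0    0]
Fix exponent of X3 at 1; solve each RREF row for its pivot's exponent:
  r0: exp(X1) + (1/2)·1 = 0 ⇒ exp(X1) = -1/2
  r1: exp(X2) + (1/2)·1 = 0 ⇒ exp(X2) = -1/2
Π_1 = X1^(-1/2) · X2^(-1/2) · X3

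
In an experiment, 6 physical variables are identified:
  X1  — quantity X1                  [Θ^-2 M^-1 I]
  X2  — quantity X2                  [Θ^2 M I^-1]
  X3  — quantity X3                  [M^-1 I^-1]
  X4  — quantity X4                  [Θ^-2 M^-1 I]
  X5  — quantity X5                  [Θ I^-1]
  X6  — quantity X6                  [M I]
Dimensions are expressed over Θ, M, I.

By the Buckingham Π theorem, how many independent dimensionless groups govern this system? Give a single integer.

4

Dimensional matrix (Θ×M×I by X1×X2×X3×X4×X5×X6):
  Θ: [-2  2  0 -2  1  0]
  M: [-1  1 -1 -1  0  1]
  I: [ 1 -1 -1  1 -1  1]
Row reduction gives pivot columns X1,X3; rank = 2
6 vars − rank 2 = 4 Π groups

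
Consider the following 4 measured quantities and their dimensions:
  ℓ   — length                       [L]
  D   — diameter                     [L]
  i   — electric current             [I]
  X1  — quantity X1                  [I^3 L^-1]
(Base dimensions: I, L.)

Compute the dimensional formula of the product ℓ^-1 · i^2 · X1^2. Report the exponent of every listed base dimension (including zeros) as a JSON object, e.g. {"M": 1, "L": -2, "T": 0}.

{"I": 8, "L": -3}

Dimensional matrix (I×L by ℓ×D×i×X1):
  I: [ 0  0  1  3]
  L: [ 1  1  0 -1]
  [I]: (-1)·0+(2)·1+(2)·3 = 8
  [L]: (-1)·1+(2)·0+(2)·-1 = -3
⇒ I^8 L^-3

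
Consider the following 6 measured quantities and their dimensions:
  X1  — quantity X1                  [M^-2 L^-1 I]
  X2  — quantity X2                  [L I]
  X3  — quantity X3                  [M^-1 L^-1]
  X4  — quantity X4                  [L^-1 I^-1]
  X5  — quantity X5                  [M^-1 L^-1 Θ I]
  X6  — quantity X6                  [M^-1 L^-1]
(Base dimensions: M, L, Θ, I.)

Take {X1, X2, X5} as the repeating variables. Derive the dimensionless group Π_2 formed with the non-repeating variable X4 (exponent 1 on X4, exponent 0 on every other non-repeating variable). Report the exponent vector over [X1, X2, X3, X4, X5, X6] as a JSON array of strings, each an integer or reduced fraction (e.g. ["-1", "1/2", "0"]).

Dimensional matrix (M×L×Θ×I by X1×X2×X3×X4×X5×X6):
  M: [-2  0 -1  0 -1 -1]
  L: [-1  1 -1 -1 -1 -1]
  Θ: [ 0  0  0  0  1  0]
  I: [ 1  1  0 -1  1  0]
Row reduction gives pivot columns X1,X2,X5; rank = 3
Repeat: X1,X2,X5; free: X3,X4,X6
RREF:
  r0: [   1    0  1/2    0    0  1/2]
  r1: [   0    1 -1/2   -1    0 -1/2]
  r2: [   0    0    0    0    1    0]
  r3: [   0    0    0    0    0    0]
Fix exponent of X4 at 1, X3 at 0, X6 at 0; solve each RREF row for its pivot's exponent:
  r0: exp(X1) + (0)·1 = 0 ⇒ exp(X1) = 0
  r1: exp(X2) + (-1)·1 = 0 ⇒ exp(X2) = 1
  r2: exp(X5) + (0)·1 = 0 ⇒ exp(X5) = 0
Π_2 = X2 · X4

["0", "1", "0", "1", "0", "0"]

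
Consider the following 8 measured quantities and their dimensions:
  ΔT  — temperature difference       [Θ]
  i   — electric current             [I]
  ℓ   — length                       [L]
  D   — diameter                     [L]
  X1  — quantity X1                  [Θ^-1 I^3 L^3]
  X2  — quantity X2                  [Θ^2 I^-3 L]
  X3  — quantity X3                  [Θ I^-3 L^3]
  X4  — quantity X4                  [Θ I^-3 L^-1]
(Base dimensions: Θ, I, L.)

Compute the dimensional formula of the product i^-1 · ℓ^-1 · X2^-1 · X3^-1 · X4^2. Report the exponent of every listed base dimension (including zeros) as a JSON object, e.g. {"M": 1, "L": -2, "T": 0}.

{"Θ": -1, "I": -1, "L": -7}

Write exponents as rows Θ,I,L / cols ΔT,i,ℓ,D,X1,X2,X3,X4:
  Θ: [ 1  0  0  0 -1  2  1  1]
  I: [ 0  1  0  0  3 -3 -3 -3]
  L: [ 0  0  1  1  3  1  3 -1]
  [Θ]: (-1)·0+(-1)·0+(-1)·2+(-1)·1+(2)·1 = -1
  [I]: (-1)·1+(-1)·0+(-1)·-3+(-1)·-3+(2)·-3 = -1
  [L]: (-1)·0+(-1)·1+(-1)·1+(-1)·3+(2)·-1 = -7
⇒ Θ^-1 I^-1 L^-7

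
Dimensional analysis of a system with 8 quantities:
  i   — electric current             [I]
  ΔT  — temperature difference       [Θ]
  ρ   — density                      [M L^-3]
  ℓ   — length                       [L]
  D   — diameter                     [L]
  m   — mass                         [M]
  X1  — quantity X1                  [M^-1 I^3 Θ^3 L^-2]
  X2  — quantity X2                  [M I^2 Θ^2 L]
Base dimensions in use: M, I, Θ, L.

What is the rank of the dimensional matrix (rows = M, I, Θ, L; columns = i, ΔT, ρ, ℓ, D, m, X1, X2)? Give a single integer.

Dimensional matrix (M×I×Θ×L by i×ΔT×ρ×ℓ×D×m×X1×X2):
  M: [ 0  0  1  0  0  1 -1  1]
  I: [ 1  0  0  0  0  0  3  2]
  Θ: [ 0  1  0  0  0  0  3  2]
  L: [ 0  0 -3  1  1  0 -2  1]
RREF → pivots at {i,ΔT,ρ,ℓ} ⇒ r = 4

4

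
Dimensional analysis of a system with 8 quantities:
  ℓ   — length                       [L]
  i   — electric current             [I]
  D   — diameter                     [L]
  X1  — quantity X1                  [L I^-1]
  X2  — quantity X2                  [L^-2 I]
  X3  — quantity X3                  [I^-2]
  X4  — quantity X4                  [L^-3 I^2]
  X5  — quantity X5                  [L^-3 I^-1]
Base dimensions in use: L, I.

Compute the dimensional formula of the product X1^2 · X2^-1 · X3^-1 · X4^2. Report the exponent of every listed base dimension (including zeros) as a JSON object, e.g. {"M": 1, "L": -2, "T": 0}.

{"L": -2, "I": 3}

Dimensional matrix (L×I by ℓ×i×D×X1×X2×X3×X4×X5):
  L: [ 1  0  1  1 -2  0 -3 -3]
  I: [ 0  1  0 -1  1 -2  2 -1]
  [L]: (2)·1+(-1)·-2+(-1)·0+(2)·-3 = -2
  [I]: (2)·-1+(-1)·1+(-1)·-2+(2)·2 = 3
⇒ L^-2 I^3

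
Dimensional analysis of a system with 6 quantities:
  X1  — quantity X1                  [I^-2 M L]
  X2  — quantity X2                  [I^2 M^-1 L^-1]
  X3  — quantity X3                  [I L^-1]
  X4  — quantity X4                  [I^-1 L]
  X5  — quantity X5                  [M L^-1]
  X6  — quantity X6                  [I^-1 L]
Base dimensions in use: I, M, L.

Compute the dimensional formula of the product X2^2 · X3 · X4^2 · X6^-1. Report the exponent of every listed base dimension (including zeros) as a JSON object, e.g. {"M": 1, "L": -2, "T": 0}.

Exponent matrix [I,M,L] × [X1,X2,X3,X4,X5,X6]:
  I: [-2  2  1 -1  0 -1]
  M: [ 1 -1  0  0  1  0]
  L: [ 1 -1 -1  1 -1  1]
  [I]: (2)·2+(1)·1+(2)·-1+(-1)·-1 = 4
  [M]: (2)·-1+(1)·0+(2)·0+(-1)·0 = -2
  [L]: (2)·-1+(1)·-1+(2)·1+(-1)·1 = -2
⇒ I^4 M^-2 L^-2

{"I": 4, "M": -2, "L": -2}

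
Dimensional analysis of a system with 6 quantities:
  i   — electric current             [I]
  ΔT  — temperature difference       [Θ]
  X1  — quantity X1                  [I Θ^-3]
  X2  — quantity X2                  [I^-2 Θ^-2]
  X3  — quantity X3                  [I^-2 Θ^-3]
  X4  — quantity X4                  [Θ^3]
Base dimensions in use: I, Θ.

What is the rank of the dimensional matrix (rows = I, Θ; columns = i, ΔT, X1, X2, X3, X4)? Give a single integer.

2

Exponent matrix [I,Θ] × [i,ΔT,X1,X2,X3,X4]:
  I: [ 1  0  1 -2 -2  0]
  Θ: [ 0  1 -3 -2 -3  3]
Echelon form has 2 nonzero rows (pivots: i,ΔT)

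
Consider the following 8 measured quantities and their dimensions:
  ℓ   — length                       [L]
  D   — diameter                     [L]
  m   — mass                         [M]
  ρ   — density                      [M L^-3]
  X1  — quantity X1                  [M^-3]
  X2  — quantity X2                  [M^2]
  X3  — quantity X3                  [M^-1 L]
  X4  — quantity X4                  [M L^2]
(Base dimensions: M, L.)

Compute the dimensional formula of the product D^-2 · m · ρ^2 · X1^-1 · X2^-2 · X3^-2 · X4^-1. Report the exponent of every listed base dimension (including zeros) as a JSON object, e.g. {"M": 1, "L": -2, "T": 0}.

Exponent matrix [M,L] × [ℓ,D,m,ρ,X1,X2,X3,X4]:
  M: [ 0  0  1  1 -3  2 -1  1]
  L: [ 1  1  0 -3  0  0  1  2]
  [M]: (-2)·0+(1)·1+(2)·1+(-1)·-3+(-2)·2+(-2)·-1+(-1)·1 = 3
  [L]: (-2)·1+(1)·0+(2)·-3+(-1)·0+(-2)·0+(-2)·1+(-1)·2 = -12
⇒ M^3 L^-12

{"M": 3, "L": -12}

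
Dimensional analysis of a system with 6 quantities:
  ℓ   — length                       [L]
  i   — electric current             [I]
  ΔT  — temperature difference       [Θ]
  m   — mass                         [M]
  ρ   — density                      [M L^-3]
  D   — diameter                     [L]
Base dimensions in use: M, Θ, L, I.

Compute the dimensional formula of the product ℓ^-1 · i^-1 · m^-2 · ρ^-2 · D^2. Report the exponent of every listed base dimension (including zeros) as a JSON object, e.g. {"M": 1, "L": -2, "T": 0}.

{"M": -4, "Θ": 0, "L": 7, "I": -1}

Dimensional matrix (M×Θ×L×I by ℓ×i×ΔT×m×ρ×D):
  M: [ 0  0  0  1  1  0]
  Θ: [ 0  0  1  0  0  0]
  L: [ 1  0  0  0 -3  1]
  I: [ 0  1  0  0  0  0]
  [M]: (-1)·0+(-1)·0+(-2)·1+(-2)·1+(2)·0 = -4
  [Θ]: (-1)·0+(-1)·0+(-2)·0+(-2)·0+(2)·0 = 0
  [L]: (-1)·1+(-1)·0+(-2)·0+(-2)·-3+(2)·1 = 7
  [I]: (-1)·0+(-1)·1+(-2)·0+(-2)·0+(2)·0 = -1
⇒ M^-4 L^7 I^-1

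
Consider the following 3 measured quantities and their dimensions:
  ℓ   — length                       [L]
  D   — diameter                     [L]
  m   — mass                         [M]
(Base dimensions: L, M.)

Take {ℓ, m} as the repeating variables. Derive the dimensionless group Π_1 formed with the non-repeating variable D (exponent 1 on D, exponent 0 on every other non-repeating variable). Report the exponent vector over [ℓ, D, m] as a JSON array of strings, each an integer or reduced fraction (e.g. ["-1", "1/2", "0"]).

Exponent matrix [L,M] × [ℓ,D,m]:
  L: [ 1  1  0]
  M: [ 0  0  1]
Row reduction gives pivot columns ℓ,m; rank = 2
Repeat: ℓ,m; free: D
RREF:
  r0: [   1    1    0]
  r1: [   0    0    1]
Fix exponent of D at 1; solve each RREF row for its pivot's exponent:
  r0: exp(ℓ) + (1)·1 = 0 ⇒ exp(ℓ) = -1
  r1: exp(m) + (0)·1 = 0 ⇒ exp(m) = 0
Π_1 = ℓ^-1 · D

["-1", "1", "0"]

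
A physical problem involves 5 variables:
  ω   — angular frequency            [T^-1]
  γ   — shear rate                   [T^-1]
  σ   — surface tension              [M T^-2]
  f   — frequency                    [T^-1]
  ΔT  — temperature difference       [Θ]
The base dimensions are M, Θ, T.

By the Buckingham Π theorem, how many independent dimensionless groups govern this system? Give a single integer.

Exponent matrix [M,Θ,T] × [ω,γ,σ,f,ΔT]:
  M: [ 0  0  1  0  0]
  Θ: [ 0  0  0  0  1]
  T: [-1 -1 -2 -1  0]
Echelon form has 3 nonzero rows (pivots: ω,σ,ΔT)
Π count = n − r = 5 − 3 = 2

2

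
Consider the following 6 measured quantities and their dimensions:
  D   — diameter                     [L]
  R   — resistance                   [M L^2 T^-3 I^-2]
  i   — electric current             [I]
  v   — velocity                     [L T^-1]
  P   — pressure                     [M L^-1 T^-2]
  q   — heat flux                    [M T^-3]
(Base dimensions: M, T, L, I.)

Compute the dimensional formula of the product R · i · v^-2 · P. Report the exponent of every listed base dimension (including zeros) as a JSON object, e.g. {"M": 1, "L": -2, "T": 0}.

{"M": 2, "T": -3, "L": -1, "I": -1}

Exponent matrix [M,T,L,I] × [D,R,i,v,P,q]:
  M: [ 0  1  0  0  1  1]
  T: [ 0 -3  0 -1 -2 -3]
  L: [ 1  2  0  1 -1  0]
  I: [ 0 -2  1  0  0  0]
  [M]: (1)·1+(1)·0+(-2)·0+(1)·1 = 2
  [T]: (1)·-3+(1)·0+(-2)·-1+(1)·-2 = -3
  [L]: (1)·2+(1)·0+(-2)·1+(1)·-1 = -1
  [I]: (1)·-2+(1)·1+(-2)·0+(1)·0 = -1
⇒ M^2 T^-3 L^-1 I^-1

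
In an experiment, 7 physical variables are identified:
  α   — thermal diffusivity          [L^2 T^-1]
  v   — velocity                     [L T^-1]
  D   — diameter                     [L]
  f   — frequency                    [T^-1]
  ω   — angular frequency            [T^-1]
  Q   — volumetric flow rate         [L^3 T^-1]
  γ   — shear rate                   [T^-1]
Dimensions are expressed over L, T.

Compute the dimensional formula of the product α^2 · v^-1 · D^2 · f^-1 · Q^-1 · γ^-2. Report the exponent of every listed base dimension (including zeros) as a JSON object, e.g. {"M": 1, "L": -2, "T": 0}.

Dimensional matrix (L×T by α×v×D×f×ω×Q×γ):
  L: [ 2  1  1  0  0  3  0]
  T: [-1 -1  0 -1 -1 -1 -1]
  [L]: (2)·2+(-1)·1+(2)·1+(-1)·0+(-1)·3+(-2)·0 = 2
  [T]: (2)·-1+(-1)·-1+(2)·0+(-1)·-1+(-1)·-1+(-2)·-1 = 3
⇒ L^2 T^3

{"L": 2, "T": 3}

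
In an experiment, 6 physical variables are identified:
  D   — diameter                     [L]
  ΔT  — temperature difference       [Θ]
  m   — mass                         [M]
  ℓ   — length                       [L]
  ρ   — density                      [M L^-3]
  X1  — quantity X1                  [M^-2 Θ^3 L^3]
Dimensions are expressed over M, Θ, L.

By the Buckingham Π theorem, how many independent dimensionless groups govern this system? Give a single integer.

Dimensional matrix (M×Θ×L by D×ΔT×m×ℓ×ρ×X1):
  M: [ 0  0  1  0  1 -2]
  Θ: [ 0  1  0  0  0  3]
  L: [ 1  0  0  1 -3  3]
Echelon form has 3 nonzero rows (pivots: D,ΔT,m)
Π count = n − r = 6 − 3 = 3

3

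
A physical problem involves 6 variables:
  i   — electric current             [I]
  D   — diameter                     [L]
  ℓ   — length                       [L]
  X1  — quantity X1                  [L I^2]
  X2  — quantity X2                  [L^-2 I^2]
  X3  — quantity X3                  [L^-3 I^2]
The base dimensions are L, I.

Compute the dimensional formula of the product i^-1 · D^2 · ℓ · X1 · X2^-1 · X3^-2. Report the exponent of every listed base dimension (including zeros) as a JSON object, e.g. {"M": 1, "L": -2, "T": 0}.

{"L": 12, "I": -5}

Write exponents as rows L,I / cols i,D,ℓ,X1,X2,X3:
  L: [ 0  1  1  1 -2 -3]
  I: [ 1  0  0  2  2  2]
  [L]: (-1)·0+(2)·1+(1)·1+(1)·1+(-1)·-2+(-2)·-3 = 12
  [I]: (-1)·1+(2)·0+(1)·0+(1)·2+(-1)·2+(-2)·2 = -5
⇒ L^12 I^-5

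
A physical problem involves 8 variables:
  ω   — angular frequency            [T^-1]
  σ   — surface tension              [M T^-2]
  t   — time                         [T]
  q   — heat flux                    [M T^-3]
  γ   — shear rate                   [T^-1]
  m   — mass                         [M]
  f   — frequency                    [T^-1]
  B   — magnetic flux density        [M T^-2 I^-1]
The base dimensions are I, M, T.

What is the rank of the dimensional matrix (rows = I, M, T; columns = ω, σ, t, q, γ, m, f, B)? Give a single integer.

3

Write exponents as rows I,M,T / cols ω,σ,t,q,γ,m,f,B:
  I: [ 0  0  0  0  0  0  0 -1]
  M: [ 0  1  0  1  0  1  0  1]
  T: [-1 -2  1 -3 -1  0 -1 -2]
RREF → pivots at {ω,σ,B} ⇒ r = 3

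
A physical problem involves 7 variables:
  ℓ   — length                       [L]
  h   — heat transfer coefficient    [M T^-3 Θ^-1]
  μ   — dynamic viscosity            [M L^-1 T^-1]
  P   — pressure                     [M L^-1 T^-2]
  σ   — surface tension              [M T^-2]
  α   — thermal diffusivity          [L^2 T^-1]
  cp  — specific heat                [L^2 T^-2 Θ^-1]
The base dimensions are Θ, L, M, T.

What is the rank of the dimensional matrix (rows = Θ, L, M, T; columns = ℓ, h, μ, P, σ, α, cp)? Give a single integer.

4

Write exponents as rows Θ,L,M,T / cols ℓ,h,μ,P,σ,α,cp:
  Θ: [ 0 -1  0  0  0  0 -1]
  L: [ 1  0 -1 -1  0  2  2]
  M: [ 0  1  1  1  1  0  0]
  T: [ 0 -3 -1 -2 -2 -1 -2]
Row reduction gives pivot columns ℓ,h,μ,P; rank = 4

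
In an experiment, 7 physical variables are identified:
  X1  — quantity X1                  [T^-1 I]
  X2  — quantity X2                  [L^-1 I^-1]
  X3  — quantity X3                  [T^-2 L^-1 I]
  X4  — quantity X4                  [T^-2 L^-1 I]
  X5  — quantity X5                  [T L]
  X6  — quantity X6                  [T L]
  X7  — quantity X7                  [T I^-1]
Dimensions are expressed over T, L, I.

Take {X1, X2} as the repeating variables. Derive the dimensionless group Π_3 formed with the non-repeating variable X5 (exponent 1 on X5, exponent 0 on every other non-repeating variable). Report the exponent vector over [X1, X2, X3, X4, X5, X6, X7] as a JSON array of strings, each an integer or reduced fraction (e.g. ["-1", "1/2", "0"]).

Dimensional matrix (T×L×I by X1×X2×X3×X4×X5×X6×X7):
  T: [-1  0 -2 -2  1  1  1]
  L: [ 0 -1 -1 -1  1  1  0]
  I: [ 1 -1  1  1  0  0 -1]
Echelon form has 2 nonzero rows (pivots: X1,X2)
Repeat: X1,X2; free: X3,X4,X5,X6,X7
RREF:
  r0: [   1    0    2    2   -1   -1   -1]
  r1: [   0    1    1    1   -1   -1    0]
  r2: [   0    0    0    0    0    0    0]
Fix exponent of X5 at 1, X3 at 0, X4 at 0, X6 at 0, X7 at 0; solve each RREF row for its pivot's exponent:
  r0: exp(X1) + (-1)·1 = 0 ⇒ exp(X1) = 1
  r1: exp(X2) + (-1)·1 = 0 ⇒ exp(X2) = 1
Π_3 = X1 · X2 · X5

["1", "1", "0", "0", "1", "0", "0"]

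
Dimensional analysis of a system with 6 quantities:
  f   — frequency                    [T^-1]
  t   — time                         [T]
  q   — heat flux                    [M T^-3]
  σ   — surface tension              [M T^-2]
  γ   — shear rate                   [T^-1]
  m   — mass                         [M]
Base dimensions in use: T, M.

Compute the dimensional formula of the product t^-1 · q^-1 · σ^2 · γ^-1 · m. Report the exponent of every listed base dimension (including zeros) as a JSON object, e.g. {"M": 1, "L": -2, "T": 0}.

Dimensional matrix (T×M by f×t×q×σ×γ×m):
  T: [-1  1 -3 -2 -1  0]
  M: [ 0  0  1  1  0  1]
  [T]: (-1)·1+(-1)·-3+(2)·-2+(-1)·-1+(1)·0 = -1
  [M]: (-1)·0+(-1)·1+(2)·1+(-1)·0+(1)·1 = 2
⇒ T^-1 M^2

{"T": -1, "M": 2}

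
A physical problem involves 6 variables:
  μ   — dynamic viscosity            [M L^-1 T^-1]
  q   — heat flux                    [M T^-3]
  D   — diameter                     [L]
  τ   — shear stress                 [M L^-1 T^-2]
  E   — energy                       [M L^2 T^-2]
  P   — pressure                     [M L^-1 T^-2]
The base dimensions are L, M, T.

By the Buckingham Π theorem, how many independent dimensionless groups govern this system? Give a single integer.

Exponent matrix [L,M,T] × [μ,q,D,τ,E,P]:
  L: [-1  0  1 -1  2 -1]
  M: [ 1  1  0  1  1  1]
  T: [-1 -3  0 -2 -2 -2]
Echelon form has 3 nonzero rows (pivots: μ,q,D)
6 vars − rank 3 = 3 Π groups

3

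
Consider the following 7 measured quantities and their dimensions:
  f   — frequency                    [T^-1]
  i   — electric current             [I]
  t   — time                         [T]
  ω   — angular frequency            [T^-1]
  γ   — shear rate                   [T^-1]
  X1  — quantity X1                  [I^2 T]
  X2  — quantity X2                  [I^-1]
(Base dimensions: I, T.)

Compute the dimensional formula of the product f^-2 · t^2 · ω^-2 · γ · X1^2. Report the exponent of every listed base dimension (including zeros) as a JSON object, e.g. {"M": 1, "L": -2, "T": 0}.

{"I": 4, "T": 7}

Exponent matrix [I,T] × [f,i,t,ω,γ,X1,X2]:
  I: [ 0  1  0  0  0  2 -1]
  T: [-1  0  1 -1 -1  1  0]
  [I]: (-2)·0+(2)·0+(-2)·0+(1)·0+(2)·2 = 4
  [T]: (-2)·-1+(2)·1+(-2)·-1+(1)·-1+(2)·1 = 7
⇒ I^4 T^7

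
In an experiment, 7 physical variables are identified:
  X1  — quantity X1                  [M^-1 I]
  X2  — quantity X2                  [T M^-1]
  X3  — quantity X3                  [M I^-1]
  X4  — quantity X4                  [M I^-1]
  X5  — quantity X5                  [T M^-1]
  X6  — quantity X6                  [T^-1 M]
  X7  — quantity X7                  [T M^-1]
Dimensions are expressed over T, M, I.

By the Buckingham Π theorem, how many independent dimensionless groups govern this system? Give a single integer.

5

Dimensional matrix (T×M×I by X1×X2×X3×X4×X5×X6×X7):
  T: [ 0  1  0  0  1 -1  1]
  M: [-1 -1  1  1 -1  1 -1]
  I: [ 1  0 -1 -1  0  0  0]
RREF → pivots at {X1,X2} ⇒ r = 2
n=7, r=2 ⇒ 5 dimensionless groups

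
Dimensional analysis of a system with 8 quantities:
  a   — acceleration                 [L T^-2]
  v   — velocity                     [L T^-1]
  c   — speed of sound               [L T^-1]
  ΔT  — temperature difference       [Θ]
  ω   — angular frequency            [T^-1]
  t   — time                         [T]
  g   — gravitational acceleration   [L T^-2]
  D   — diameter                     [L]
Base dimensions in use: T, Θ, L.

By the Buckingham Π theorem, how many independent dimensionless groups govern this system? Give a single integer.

Dimensional matrix (T×Θ×L by a×v×c×ΔT×ω×t×g×D):
  T: [-2 -1 -1  0 -1  1 -2  0]
  Θ: [ 0  0  0  1  0  0  0  0]
  L: [ 1  1  1  0  0  0  1  1]
Echelon form has 3 nonzero rows (pivots: a,v,ΔT)
8 vars − rank 3 = 5 Π groups

5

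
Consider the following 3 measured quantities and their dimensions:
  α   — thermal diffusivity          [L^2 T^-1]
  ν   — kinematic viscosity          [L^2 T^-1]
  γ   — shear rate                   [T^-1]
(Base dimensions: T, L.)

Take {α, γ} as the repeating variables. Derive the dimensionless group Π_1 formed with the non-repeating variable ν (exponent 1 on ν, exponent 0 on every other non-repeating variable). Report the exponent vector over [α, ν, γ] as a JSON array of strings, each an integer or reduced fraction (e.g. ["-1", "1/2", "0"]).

Write exponents as rows T,L / cols α,ν,γ:
  T: [-1 -1 -1]
  L: [ 2  2  0]
Row reduction gives pivot columns α,γ; rank = 2
Repeat: α,γ; free: ν
RREF:
  r0: [   1    1    0]
  r1: [   0    0    1]
Fix exponent of ν at 1; solve each RREF row for its pivot's exponent:
  r0: exp(α) + (1)·1 = 0 ⇒ exp(α) = -1
  r1: exp(γ) + (0)·1 = 0 ⇒ exp(γ) = 0
Π_1 = α^-1 · ν

["-1", "1", "0"]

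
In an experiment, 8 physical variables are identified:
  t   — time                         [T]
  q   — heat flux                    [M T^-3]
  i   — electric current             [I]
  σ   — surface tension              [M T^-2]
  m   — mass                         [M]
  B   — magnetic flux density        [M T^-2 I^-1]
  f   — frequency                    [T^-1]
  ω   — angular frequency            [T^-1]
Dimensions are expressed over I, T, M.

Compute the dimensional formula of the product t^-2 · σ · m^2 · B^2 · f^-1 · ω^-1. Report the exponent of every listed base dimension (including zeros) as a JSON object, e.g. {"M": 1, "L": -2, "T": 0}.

{"I": -2, "T": -6, "M": 5}

Write exponents as rows I,T,M / cols t,q,i,σ,m,B,f,ω:
  I: [ 0  0  1  0  0 -1  0  0]
  T: [ 1 -3  0 -2  0 -2 -1 -1]
  M: [ 0  1  0  1  1  1  0  0]
  [I]: (-2)·0+(1)·0+(2)·0+(2)·-1+(-1)·0+(-1)·0 = -2
  [T]: (-2)·1+(1)·-2+(2)·0+(2)·-2+(-1)·-1+(-1)·-1 = -6
  [M]: (-2)·0+(1)·1+(2)·1+(2)·1+(-1)·0+(-1)·0 = 5
⇒ I^-2 T^-6 M^5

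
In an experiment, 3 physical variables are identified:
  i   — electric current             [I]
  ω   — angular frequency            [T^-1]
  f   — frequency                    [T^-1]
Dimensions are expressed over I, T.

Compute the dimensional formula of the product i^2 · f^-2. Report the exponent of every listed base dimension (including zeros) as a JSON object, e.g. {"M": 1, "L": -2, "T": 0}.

Dimensional matrix (I×T by i×ω×f):
  I: [ 1  0  0]
  T: [ 0 -1 -1]
  [I]: (2)·1+(-2)·0 = 2
  [T]: (2)·0+(-2)·-1 = 2
⇒ I^2 T^2

{"I": 2, "T": 2}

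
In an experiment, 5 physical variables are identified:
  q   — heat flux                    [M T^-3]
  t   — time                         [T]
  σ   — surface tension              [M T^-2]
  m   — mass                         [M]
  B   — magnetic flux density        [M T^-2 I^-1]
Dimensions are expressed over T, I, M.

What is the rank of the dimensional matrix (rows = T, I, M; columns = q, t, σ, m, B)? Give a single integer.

Dimensional matrix (T×I×M by q×t×σ×m×B):
  T: [-3  1 -2  0 -2]
  I: [ 0  0  0  0 -1]
  M: [ 1  0  1  1  1]
Row reduction gives pivot columns q,t,B; rank = 3

3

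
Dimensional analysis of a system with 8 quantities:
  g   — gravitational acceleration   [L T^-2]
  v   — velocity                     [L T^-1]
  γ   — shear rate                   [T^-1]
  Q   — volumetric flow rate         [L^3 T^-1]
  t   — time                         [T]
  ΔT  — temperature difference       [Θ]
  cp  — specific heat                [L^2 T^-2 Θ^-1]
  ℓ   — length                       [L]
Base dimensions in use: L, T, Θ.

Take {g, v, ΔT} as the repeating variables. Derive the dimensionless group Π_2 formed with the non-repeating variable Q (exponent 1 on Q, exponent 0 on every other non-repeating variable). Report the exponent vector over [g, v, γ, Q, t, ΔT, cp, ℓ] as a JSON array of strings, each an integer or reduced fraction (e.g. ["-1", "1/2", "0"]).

["2", "-5", "0", "1", "0", "0", "0", "0"]

Dimensional matrix (L×T×Θ by g×v×γ×Q×t×ΔT×cp×ℓ):
  L: [ 1  1  0  3  0  0  2  1]
  T: [-2 -1 -1 -1  1  0 -2  0]
  Θ: [ 0  0  0  0  0  1 -1  0]
Echelon form has 3 nonzero rows (pivots: g,v,ΔT)
Pivot set = {g,v,ΔT}, free = {γ,Q,t,cp,ℓ}
RREF:
  r0: [   1    0    1   -2   -1    0    0   -1]
  r1: [   0    1   -1    5    1    0    2    2]
  r2: [   0    0    0    0    0    1   -1    0]
Fix exponent of Q at 1, γ at 0, t at 0, cp at 0, ℓ at 0; solve each RREF row for its pivot's exponent:
  r0: exp(g) + (-2)·1 = 0 ⇒ exp(g) = 2
  r1: exp(v) + (5)·1 = 0 ⇒ exp(v) = -5
  r2: exp(ΔT) + (0)·1 = 0 ⇒ exp(ΔT) = 0
Π_2 = g^2 · v^-5 · Q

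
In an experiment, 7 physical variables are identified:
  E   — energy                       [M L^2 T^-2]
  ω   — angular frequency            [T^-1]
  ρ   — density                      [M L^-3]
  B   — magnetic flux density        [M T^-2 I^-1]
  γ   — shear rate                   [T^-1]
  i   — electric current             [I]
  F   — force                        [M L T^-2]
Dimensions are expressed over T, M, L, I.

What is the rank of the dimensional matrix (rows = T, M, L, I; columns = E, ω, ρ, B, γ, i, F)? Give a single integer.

Write exponents as rows T,M,L,I / cols E,ω,ρ,B,γ,i,F:
  T: [-2 -1  0 -2 -1  0 -2]
  M: [ 1  0  1  1  0  0  1]
  L: [ 2  0 -3  0  0  0  1]
  I: [ 0  0  0 -1  0  1  0]
RREF → pivots at {E,ω,ρ,B} ⇒ r = 4

4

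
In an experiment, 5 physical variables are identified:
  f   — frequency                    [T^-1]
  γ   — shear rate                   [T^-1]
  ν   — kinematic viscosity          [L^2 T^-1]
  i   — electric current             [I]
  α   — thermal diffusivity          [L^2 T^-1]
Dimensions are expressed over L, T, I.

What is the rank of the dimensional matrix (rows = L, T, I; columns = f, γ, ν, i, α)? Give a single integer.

3

Write exponents as rows L,T,I / cols f,γ,ν,i,α:
  L: [ 0  0  2  0  2]
  T: [-1 -1 -1  0 -1]
  I: [ 0  0  0  1  0]
Echelon form has 3 nonzero rows (pivots: f,ν,i)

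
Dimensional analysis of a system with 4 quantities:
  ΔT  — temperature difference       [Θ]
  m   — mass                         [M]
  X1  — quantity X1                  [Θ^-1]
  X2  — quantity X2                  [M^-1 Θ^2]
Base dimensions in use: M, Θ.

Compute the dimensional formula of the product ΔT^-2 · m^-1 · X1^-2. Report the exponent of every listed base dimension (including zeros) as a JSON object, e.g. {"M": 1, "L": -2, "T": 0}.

Write exponents as rows M,Θ / cols ΔT,m,X1,X2:
  M: [ 0  1  0 -1]
  Θ: [ 1  0 -1  2]
  [M]: (-2)·0+(-1)·1+(-2)·0 = -1
  [Θ]: (-2)·1+(-1)·0+(-2)·-1 = 0
⇒ M^-1

{"M": -1, "Θ": 0}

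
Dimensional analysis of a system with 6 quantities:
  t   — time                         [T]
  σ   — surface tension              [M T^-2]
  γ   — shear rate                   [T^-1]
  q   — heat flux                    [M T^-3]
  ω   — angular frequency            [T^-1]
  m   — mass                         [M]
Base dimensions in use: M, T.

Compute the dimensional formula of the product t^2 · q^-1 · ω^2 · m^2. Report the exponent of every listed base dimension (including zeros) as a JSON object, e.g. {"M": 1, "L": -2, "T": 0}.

Write exponents as rows M,T / cols t,σ,γ,q,ω,m:
  M: [ 0  1  0  1  0  1]
  T: [ 1 -2 -1 -3 -1  0]
  [M]: (2)·0+(-1)·1+(2)·0+(2)·1 = 1
  [T]: (2)·1+(-1)·-3+(2)·-1+(2)·0 = 3
⇒ M T^3

{"M": 1, "T": 3}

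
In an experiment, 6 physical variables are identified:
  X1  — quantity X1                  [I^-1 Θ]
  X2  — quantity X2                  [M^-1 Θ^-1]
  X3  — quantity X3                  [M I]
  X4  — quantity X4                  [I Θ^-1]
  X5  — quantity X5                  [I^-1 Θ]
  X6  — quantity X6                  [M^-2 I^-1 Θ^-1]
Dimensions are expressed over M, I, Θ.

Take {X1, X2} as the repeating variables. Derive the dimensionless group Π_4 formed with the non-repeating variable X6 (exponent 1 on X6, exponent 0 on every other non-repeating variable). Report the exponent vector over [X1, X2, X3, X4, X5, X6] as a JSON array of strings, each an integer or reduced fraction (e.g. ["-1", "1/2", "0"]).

Exponent matrix [M,I,Θ] × [X1,X2,X3,X4,X5,X6]:
  M: [ 0 -1  1  0  0 -2]
  I: [-1  0  1  1 -1 -1]
  Θ: [ 1 -1  0 -1  1 -1]
Row reduction gives pivot columns X1,X2; rank = 2
Repeat: X1,X2; free: X3,X4,X5,X6
RREF:
  r0: [   1    0   -1   -1    1    1]
  r1: [   0    1   -1    0    0    2]
  r2: [   0    0    0    0    0    0]
Fix exponent of X6 at 1, X3 at 0, X4 at 0, X5 at 0; solve each RREF row for its pivot's exponent:
  r0: exp(X1) + (1)·1 = 0 ⇒ exp(X1) = -1
  r1: exp(X2) + (2)·1 = 0 ⇒ exp(X2) = -2
Π_4 = X1^-1 · X2^-2 · X6

["-1", "-2", "0", "0", "0", "1"]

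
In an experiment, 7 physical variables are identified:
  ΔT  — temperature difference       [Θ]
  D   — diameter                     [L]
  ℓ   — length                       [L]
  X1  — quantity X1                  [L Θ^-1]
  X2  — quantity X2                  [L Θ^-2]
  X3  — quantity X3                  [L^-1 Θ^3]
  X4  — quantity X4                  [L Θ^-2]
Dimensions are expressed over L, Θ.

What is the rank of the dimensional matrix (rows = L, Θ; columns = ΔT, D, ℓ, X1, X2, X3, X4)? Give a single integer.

Write exponents as rows L,Θ / cols ΔT,D,ℓ,X1,X2,X3,X4:
  L: [ 0  1  1  1  1 -1  1]
  Θ: [ 1  0  0 -1 -2  3 -2]
Echelon form has 2 nonzero rows (pivots: ΔT,D)

2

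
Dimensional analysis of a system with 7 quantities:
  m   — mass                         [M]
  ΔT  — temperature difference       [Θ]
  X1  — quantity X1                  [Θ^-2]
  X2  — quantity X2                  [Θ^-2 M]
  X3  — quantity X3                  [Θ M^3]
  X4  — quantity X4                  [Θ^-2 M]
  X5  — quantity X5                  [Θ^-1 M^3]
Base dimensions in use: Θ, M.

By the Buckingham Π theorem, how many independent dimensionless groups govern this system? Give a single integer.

Exponent matrix [Θ,M] × [m,ΔT,X1,X2,X3,X4,X5]:
  Θ: [ 0  1 -2 -2  1 -2 -1]
  M: [ 1  0  0  1  3  1  3]
Row reduction gives pivot columns m,ΔT; rank = 2
7 vars − rank 2 = 5 Π groups

5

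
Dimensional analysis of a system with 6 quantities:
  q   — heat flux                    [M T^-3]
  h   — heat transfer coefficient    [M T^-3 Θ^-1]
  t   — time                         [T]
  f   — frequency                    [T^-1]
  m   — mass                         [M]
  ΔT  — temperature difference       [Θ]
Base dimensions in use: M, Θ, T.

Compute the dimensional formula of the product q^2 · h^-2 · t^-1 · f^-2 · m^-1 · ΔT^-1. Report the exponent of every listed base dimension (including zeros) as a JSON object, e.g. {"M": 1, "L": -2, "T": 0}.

Exponent matrix [M,Θ,T] × [q,h,t,f,m,ΔT]:
  M: [ 1  1  0  0  1  0]
  Θ: [ 0 -1  0  0  0  1]
  T: [-3 -3  1 -1  0  0]
  [M]: (2)·1+(-2)·1+(-1)·0+(-2)·0+(-1)·1+(-1)·0 = -1
  [Θ]: (2)·0+(-2)·-1+(-1)·0+(-2)·0+(-1)·0+(-1)·1 = 1
  [T]: (2)·-3+(-2)·-3+(-1)·1+(-2)·-1+(-1)·0+(-1)·0 = 1
⇒ M^-1 Θ T

{"M": -1, "Θ": 1, "T": 1}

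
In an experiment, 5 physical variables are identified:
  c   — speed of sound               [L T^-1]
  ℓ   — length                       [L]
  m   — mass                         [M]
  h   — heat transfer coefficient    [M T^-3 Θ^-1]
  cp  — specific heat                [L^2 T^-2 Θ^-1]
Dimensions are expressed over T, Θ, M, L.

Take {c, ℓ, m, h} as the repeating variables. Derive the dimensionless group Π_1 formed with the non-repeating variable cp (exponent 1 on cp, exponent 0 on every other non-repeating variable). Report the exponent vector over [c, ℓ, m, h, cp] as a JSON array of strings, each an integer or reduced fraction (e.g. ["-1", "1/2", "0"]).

Exponent matrix [T,Θ,M,L] × [c,ℓ,m,h,cp]:
  T: [-1  0  0 -3 -2]
  Θ: [ 0  0  0 -1 -1]
  M: [ 0  0  1  1  0]
  L: [ 1  1  0  0  2]
RREF → pivots at {c,ℓ,m,h} ⇒ r = 4
Pivot set = {c,ℓ,m,h}, free = {cp}
RREF:
  r0: [   1    0    0    0   -1]
  r1: [   0    1    0    0    3]
  r2: [   0    0    1    0   -1]
  r3: [   0    0    0    1    1]
Fix exponent of cp at 1; solve each RREF row for its pivot's exponent:
  r0: exp(c) + (-1)·1 = 0 ⇒ exp(c) = 1
  r1: exp(ℓ) + (3)·1 = 0 ⇒ exp(ℓ) = -3
  r2: exp(m) + (-1)·1 = 0 ⇒ exp(m) = 1
  r3: exp(h) + (1)·1 = 0 ⇒ exp(h) = -1
Π_1 = c · ℓ^-3 · m · h^-1 · cp

["1", "-3", "1", "-1", "1"]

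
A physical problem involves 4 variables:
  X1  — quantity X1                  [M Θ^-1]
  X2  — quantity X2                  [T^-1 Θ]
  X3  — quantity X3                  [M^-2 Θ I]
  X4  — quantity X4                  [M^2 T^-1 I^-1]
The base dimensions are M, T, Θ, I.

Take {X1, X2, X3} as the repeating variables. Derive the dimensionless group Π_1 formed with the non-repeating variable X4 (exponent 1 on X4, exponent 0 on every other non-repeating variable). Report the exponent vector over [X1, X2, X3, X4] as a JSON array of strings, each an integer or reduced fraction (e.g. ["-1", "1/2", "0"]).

["0", "-1", "1", "1"]

Write exponents as rows M,T,Θ,I / cols X1,X2,X3,X4:
  M: [ 1  0 -2  2]
  T: [ 0 -1  0 -1]
  Θ: [-1  1  1  0]
  I: [ 0  0  1 -1]
Echelon form has 3 nonzero rows (pivots: X1,X2,X3)
Repeat: X1,X2,X3; free: X4
RREF:
  r0: [   1    0    0    0]
  r1: [   0    1    0    1]
  r2: [   0    0    1   -1]
  r3: [   0    0    0    0]
Fix exponent of X4 at 1; solve each RREF row for its pivot's exponent:
  r0: exp(X1) + (0)·1 = 0 ⇒ exp(X1) = 0
  r1: exp(X2) + (1)·1 = 0 ⇒ exp(X2) = -1
  r2: exp(X3) + (-1)·1 = 0 ⇒ exp(X3) = 1
Π_1 = X2^-1 · X3 · X4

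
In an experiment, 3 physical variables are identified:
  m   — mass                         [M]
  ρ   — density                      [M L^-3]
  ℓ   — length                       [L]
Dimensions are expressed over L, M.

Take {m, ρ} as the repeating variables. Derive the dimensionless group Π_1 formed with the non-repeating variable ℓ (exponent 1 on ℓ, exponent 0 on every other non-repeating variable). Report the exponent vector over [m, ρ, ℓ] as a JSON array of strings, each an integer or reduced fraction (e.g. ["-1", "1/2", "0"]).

Exponent matrix [L,M] × [m,ρ,ℓ]:
  L: [ 0 -3  1]
  M: [ 1  1  0]
RREF → pivots at {m,ρ} ⇒ r = 2
Pivot set = {m,ρ}, free = {ℓ}
RREF:
  r0: [   1    0  1/3]
  r1: [   0    1 -1/3]
Fix exponent of ℓ at 1; solve each RREF row for its pivot's exponent:
  r0: exp(m) + (1/3)·1 = 0 ⇒ exp(m) = -1/3
  r1: exp(ρ) + (-1/3)·1 = 0 ⇒ exp(ρ) = 1/3
Π_1 = m^(-1/3) · ρ^(1/3) · ℓ

["-1/3", "1/3", "1"]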